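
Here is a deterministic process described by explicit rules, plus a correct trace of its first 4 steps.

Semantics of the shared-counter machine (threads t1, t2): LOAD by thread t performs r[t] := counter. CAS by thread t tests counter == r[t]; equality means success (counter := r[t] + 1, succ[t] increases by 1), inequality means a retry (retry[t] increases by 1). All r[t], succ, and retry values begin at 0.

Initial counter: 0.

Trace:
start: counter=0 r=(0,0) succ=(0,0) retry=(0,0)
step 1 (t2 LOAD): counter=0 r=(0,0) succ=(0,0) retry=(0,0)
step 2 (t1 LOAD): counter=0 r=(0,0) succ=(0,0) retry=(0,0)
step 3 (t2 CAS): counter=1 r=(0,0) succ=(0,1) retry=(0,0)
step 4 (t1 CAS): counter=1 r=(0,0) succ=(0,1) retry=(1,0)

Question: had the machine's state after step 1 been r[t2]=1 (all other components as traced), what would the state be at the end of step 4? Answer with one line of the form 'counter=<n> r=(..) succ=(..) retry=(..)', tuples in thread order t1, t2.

counter=1 r=(0,1) succ=(1,0) retry=(0,1)

state after step 1 := counter=0 r=(0,1) succ=(0,0) retry=(0,0)
step 2 (t1 LOAD): counter=0 r=(0,1) succ=(0,0) retry=(0,0)
step 3 (t2 CAS): counter=0 r=(0,1) succ=(0,0) retry=(0,1)
step 4 (t1 CAS): counter=1 r=(0,1) succ=(1,0) retry=(0,1)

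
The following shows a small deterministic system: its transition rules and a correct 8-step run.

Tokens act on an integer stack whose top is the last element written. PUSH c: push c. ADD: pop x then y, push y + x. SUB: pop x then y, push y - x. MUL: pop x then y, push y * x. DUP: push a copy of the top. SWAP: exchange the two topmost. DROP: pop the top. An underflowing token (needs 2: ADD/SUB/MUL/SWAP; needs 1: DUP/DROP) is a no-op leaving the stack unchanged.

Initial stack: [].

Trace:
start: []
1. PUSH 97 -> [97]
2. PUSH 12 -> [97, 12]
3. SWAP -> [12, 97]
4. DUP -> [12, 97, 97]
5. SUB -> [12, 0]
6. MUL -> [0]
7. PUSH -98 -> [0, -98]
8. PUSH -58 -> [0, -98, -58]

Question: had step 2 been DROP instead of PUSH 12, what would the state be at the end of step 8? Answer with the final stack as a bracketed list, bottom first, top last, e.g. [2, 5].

(re-executing from step 2 with the substitution; state before step 2: [97])
2. DROP -> []
3. SWAP -> []
4. DUP -> []
5. SUB -> []
6. MUL -> []
7. PUSH -98 -> [-98]
8. PUSH -58 -> [-98, -58]

[-98, -58]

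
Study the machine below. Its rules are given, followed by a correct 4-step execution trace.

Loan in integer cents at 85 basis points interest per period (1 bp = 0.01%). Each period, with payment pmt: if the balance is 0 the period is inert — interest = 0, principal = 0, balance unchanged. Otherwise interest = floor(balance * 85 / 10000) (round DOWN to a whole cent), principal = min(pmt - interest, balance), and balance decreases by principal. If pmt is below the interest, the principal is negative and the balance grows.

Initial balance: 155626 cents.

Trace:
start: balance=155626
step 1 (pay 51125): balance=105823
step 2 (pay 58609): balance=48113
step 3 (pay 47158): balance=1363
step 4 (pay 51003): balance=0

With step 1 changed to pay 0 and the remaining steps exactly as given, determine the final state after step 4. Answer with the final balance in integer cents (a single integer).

(re-executing from step 1 with the substitution; state before step 1: balance=155626)
step 1 (pay 0): balance=156948
step 2 (pay 58609): balance=99673
step 3 (pay 47158): balance=53362
step 4 (pay 51003): balance=2812

2812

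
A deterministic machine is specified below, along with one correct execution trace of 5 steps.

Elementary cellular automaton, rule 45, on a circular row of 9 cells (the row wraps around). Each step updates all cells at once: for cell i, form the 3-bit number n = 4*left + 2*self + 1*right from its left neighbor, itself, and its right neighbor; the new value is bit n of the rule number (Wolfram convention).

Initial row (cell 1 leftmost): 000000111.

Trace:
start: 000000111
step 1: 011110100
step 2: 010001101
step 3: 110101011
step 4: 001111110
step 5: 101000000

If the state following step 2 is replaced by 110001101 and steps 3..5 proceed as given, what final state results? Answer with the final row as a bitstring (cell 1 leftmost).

011100000

state after step 2 := 110001101
step 3: 000101011
step 4: 010111110
step 5: 011100000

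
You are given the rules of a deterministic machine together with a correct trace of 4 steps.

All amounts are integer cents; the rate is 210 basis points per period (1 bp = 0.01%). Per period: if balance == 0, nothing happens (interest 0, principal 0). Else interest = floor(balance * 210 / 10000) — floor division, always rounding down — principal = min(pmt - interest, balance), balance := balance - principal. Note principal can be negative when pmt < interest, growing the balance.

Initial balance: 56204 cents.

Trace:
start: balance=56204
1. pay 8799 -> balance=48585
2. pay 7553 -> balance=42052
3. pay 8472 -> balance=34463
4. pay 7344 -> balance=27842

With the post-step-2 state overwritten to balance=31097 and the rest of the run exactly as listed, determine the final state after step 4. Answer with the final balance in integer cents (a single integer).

state after step 2 := balance=31097
3. pay 8472 -> balance=23278
4. pay 7344 -> balance=16422

16422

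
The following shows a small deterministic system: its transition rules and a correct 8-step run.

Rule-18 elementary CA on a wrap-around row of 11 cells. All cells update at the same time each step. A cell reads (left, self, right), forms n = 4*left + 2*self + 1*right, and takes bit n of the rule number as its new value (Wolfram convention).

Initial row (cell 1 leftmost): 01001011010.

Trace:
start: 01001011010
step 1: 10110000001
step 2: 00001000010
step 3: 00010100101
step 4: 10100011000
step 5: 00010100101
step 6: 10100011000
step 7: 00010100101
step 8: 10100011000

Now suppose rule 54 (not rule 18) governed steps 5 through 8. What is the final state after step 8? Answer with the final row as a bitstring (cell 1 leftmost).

(re-executing steps 5..8 under rule 54; state before step 5: 10100011000)
step 5: 11110100101
step 6: 00001111110
step 7: 00010000001
step 8: 10111000011

10111000011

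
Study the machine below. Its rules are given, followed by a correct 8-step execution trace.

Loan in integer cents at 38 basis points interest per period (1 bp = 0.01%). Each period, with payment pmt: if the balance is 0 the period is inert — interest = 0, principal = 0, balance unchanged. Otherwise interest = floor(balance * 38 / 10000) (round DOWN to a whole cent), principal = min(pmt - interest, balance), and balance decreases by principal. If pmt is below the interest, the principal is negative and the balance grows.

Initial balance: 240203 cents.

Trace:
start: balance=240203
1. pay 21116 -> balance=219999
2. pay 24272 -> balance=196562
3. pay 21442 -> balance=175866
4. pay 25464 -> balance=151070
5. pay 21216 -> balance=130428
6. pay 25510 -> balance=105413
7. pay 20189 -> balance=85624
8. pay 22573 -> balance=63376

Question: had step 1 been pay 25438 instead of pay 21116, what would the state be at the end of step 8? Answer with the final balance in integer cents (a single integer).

(re-executing from step 1 with the substitution; state before step 1: balance=240203)
1. pay 25438 -> balance=215677
2. pay 24272 -> balance=192224
3. pay 21442 -> balance=171512
4. pay 25464 -> balance=146699
5. pay 21216 -> balance=126040
6. pay 25510 -> balance=101008
7. pay 20189 -> balance=81202
8. pay 22573 -> balance=58937

58937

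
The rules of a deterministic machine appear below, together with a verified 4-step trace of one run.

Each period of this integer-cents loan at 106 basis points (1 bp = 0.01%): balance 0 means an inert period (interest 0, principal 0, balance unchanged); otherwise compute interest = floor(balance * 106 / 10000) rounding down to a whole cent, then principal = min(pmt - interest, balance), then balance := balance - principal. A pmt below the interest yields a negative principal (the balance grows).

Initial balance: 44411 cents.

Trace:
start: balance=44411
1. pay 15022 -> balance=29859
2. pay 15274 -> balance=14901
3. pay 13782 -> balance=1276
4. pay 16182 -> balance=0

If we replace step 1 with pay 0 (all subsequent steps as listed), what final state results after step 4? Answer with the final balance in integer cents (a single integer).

(re-executing from step 1 with the substitution; state before step 1: balance=44411)
1. pay 0 -> balance=44881
2. pay 15274 -> balance=30082
3. pay 13782 -> balance=16618
4. pay 16182 -> balance=612

612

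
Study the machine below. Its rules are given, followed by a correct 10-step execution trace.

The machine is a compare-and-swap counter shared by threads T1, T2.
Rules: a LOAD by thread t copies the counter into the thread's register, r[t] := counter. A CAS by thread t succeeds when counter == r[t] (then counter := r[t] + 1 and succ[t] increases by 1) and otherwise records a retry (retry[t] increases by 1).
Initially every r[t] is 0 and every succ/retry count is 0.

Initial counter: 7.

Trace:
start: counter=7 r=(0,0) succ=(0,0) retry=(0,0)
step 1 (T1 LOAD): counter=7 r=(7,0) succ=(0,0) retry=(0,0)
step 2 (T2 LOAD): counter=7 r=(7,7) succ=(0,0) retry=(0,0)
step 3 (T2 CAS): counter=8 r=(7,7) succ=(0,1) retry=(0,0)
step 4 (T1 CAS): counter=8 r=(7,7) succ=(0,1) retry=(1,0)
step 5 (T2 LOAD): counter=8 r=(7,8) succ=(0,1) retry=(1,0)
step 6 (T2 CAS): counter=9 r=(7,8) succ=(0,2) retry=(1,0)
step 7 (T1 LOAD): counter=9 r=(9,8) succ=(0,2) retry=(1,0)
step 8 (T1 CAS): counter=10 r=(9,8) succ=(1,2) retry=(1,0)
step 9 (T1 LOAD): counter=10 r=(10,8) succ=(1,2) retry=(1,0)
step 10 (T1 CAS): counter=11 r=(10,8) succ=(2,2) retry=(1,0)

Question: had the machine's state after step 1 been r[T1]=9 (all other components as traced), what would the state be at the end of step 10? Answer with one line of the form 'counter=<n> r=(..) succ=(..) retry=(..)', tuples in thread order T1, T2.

state after step 1 := counter=7 r=(9,0) succ=(0,0) retry=(0,0)
step 2 (T2 LOAD): counter=7 r=(9,7) succ=(0,0) retry=(0,0)
step 3 (T2 CAS): counter=8 r=(9,7) succ=(0,1) retry=(0,0)
step 4 (T1 CAS): counter=8 r=(9,7) succ=(0,1) retry=(1,0)
step 5 (T2 LOAD): counter=8 r=(9,8) succ=(0,1) retry=(1,0)
step 6 (T2 CAS): counter=9 r=(9,8) succ=(0,2) retry=(1,0)
step 7 (T1 LOAD): counter=9 r=(9,8) succ=(0,2) retry=(1,0)
step 8 (T1 CAS): counter=10 r=(9,8) succ=(1,2) retry=(1,0)
step 9 (T1 LOAD): counter=10 r=(10,8) succ=(1,2) retry=(1,0)
step 10 (T1 CAS): counter=11 r=(10,8) succ=(2,2) retry=(1,0)

counter=11 r=(10,8) succ=(2,2) retry=(1,0)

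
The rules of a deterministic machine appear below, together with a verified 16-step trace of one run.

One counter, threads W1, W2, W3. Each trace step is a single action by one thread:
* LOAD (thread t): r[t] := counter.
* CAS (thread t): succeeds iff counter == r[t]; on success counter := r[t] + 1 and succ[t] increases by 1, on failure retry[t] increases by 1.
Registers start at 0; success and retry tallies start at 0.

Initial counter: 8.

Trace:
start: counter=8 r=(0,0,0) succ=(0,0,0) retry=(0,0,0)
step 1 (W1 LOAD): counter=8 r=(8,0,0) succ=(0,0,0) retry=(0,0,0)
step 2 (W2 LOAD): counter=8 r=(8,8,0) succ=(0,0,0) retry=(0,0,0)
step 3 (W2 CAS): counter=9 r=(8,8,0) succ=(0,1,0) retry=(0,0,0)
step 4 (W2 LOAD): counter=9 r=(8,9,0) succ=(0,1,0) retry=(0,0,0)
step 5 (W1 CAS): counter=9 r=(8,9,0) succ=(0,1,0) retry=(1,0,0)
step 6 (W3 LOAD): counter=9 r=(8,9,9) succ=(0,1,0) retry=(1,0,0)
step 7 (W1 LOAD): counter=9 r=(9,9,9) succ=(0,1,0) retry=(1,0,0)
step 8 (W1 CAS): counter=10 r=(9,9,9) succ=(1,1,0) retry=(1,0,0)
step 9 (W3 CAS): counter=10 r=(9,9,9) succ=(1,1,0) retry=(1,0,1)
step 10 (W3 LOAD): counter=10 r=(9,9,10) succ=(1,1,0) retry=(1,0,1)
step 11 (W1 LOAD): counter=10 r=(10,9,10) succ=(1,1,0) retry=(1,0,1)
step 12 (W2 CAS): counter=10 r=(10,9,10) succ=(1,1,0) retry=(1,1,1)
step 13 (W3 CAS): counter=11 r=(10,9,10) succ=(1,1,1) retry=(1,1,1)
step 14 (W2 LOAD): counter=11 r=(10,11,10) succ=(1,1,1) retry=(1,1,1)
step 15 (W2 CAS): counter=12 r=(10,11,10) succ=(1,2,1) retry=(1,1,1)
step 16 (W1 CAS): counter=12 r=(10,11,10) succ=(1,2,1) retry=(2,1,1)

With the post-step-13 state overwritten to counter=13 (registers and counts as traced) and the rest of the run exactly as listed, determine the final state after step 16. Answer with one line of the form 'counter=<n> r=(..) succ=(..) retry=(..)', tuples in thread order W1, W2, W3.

state after step 13 := counter=13 r=(10,9,10) succ=(1,1,1) retry=(1,1,1)
step 14 (W2 LOAD): counter=13 r=(10,13,10) succ=(1,1,1) retry=(1,1,1)
step 15 (W2 CAS): counter=14 r=(10,13,10) succ=(1,2,1) retry=(1,1,1)
step 16 (W1 CAS): counter=14 r=(10,13,10) succ=(1,2,1) retry=(2,1,1)

counter=14 r=(10,13,10) succ=(1,2,1) retry=(2,1,1)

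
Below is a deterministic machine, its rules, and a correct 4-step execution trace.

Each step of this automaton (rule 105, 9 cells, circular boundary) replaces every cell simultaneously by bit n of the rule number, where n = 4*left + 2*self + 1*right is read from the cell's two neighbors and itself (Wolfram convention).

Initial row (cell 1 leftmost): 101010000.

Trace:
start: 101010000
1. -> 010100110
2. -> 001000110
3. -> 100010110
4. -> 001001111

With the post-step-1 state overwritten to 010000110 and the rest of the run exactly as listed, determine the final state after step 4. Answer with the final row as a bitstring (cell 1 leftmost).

111100011

state after step 1 := 010000110
2. -> 000110110
3. -> 110111110
4. -> 111100011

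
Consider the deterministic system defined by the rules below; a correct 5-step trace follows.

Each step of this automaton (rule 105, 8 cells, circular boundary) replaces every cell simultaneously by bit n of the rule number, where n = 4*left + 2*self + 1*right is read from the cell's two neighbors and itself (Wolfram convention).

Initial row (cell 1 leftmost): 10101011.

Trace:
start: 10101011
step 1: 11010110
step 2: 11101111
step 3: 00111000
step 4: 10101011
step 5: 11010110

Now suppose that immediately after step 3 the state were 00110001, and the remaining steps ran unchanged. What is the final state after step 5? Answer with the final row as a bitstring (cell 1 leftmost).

state after step 3 := 00110001
step 4: 00110100
step 5: 10111001

10111001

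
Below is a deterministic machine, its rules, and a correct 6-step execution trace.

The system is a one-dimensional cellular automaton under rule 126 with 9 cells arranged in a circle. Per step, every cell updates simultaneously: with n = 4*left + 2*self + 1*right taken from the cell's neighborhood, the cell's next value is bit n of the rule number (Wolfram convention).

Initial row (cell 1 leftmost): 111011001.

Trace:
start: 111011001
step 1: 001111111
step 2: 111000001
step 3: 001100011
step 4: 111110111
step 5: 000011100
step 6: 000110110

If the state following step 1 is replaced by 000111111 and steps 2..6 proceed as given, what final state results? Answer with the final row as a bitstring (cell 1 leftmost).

101111111

state after step 1 := 000111111
step 2: 101100001
step 3: 111110011
step 4: 000011110
step 5: 000110011
step 6: 101111111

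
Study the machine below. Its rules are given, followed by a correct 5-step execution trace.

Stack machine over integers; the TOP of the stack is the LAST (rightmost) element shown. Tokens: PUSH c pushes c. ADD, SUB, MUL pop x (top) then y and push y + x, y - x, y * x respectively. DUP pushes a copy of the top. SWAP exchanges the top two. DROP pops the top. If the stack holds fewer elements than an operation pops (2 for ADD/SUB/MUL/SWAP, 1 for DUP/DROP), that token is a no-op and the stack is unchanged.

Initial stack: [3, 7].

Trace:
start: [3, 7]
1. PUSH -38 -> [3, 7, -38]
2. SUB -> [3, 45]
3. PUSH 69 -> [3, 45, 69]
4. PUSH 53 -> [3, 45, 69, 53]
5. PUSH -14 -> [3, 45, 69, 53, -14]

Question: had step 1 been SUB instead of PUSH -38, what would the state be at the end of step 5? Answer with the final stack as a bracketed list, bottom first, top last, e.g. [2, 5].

[-4, 69, 53, -14]

(re-executing from step 1 with the substitution; state before step 1: [3, 7])
1. SUB -> [-4]
2. SUB -> [-4]
3. PUSH 69 -> [-4, 69]
4. PUSH 53 -> [-4, 69, 53]
5. PUSH -14 -> [-4, 69, 53, -14]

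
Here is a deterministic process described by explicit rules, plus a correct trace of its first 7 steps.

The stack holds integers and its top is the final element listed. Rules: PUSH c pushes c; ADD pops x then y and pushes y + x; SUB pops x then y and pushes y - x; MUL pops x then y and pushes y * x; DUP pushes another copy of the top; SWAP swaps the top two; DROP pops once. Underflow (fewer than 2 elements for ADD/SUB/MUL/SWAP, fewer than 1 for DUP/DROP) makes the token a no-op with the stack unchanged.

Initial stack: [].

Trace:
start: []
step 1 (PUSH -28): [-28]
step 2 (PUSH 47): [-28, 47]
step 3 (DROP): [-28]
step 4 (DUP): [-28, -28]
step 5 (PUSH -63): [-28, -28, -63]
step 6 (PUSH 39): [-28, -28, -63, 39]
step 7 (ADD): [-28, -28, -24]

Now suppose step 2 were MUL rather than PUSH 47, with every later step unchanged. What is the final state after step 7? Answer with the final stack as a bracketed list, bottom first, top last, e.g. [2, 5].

(re-executing from step 2 with the substitution; state before step 2: [-28])
step 2 (MUL): [-28]
step 3 (DROP): []
step 4 (DUP): []
step 5 (PUSH -63): [-63]
step 6 (PUSH 39): [-63, 39]
step 7 (ADD): [-24]

[-24]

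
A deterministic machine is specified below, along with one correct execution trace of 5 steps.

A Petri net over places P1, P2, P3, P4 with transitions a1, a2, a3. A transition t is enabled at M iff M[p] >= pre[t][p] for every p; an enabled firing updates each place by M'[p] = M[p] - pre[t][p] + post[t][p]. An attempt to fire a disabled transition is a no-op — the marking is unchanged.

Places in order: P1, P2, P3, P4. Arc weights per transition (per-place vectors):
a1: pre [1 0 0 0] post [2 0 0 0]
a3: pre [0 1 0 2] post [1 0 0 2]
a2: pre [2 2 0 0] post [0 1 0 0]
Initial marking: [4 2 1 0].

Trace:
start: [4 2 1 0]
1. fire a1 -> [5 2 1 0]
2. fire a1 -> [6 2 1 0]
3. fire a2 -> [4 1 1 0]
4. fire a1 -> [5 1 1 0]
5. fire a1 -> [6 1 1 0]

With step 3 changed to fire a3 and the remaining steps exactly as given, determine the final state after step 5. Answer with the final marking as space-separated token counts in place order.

(re-executing from step 3 with the substitution; state before step 3: [6 2 1 0])
3. fire a3 -> [6 2 1 0]
4. fire a1 -> [7 2 1 0]
5. fire a1 -> [8 2 1 0]

8 2 1 0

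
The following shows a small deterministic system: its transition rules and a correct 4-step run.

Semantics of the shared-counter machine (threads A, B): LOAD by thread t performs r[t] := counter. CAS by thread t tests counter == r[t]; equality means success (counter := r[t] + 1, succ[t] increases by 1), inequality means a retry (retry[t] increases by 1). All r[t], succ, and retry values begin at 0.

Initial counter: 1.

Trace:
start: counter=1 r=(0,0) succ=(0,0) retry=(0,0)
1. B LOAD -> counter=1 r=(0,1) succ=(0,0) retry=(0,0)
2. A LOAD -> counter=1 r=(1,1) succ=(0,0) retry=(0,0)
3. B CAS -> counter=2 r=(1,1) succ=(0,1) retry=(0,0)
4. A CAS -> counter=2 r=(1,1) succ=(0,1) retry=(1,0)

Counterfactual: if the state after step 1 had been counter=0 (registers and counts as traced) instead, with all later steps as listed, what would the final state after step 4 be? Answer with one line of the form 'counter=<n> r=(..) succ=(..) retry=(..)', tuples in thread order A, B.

counter=1 r=(0,1) succ=(1,0) retry=(0,1)

state after step 1 := counter=0 r=(0,1) succ=(0,0) retry=(0,0)
2. A LOAD -> counter=0 r=(0,1) succ=(0,0) retry=(0,0)
3. B CAS -> counter=0 r=(0,1) succ=(0,0) retry=(0,1)
4. A CAS -> counter=1 r=(0,1) succ=(1,0) retry=(0,1)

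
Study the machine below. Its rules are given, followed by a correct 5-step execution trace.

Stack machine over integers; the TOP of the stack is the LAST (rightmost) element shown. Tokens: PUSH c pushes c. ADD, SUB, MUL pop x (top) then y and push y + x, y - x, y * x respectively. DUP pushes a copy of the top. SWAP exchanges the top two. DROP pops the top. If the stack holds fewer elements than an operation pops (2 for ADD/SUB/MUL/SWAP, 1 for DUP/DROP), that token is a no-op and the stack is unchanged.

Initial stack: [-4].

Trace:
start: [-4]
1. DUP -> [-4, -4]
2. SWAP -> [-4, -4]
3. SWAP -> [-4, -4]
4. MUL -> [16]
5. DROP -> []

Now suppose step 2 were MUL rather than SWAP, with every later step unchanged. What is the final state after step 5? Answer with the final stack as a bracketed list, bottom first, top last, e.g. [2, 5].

(re-executing from step 2 with the substitution; state before step 2: [-4, -4])
2. MUL -> [16]
3. SWAP -> [16]
4. MUL -> [16]
5. DROP -> []

[]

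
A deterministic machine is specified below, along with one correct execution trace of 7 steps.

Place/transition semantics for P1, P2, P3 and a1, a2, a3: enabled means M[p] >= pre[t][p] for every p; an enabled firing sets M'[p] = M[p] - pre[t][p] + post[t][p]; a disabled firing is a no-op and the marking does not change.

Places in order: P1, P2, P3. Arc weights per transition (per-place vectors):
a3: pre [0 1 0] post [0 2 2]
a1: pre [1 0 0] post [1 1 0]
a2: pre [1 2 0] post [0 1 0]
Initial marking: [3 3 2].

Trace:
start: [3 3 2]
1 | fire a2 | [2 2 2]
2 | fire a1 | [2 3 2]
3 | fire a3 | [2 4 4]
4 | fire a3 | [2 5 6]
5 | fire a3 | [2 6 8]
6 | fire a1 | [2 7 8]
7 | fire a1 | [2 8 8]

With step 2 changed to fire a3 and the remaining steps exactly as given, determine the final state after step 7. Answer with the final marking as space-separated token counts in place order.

2 8 10

(re-executing from step 2 with the substitution; state before step 2: [2 2 2])
2 | fire a3 | [2 3 4]
3 | fire a3 | [2 4 6]
4 | fire a3 | [2 5 8]
5 | fire a3 | [2 6 10]
6 | fire a1 | [2 7 10]
7 | fire a1 | [2 8 10]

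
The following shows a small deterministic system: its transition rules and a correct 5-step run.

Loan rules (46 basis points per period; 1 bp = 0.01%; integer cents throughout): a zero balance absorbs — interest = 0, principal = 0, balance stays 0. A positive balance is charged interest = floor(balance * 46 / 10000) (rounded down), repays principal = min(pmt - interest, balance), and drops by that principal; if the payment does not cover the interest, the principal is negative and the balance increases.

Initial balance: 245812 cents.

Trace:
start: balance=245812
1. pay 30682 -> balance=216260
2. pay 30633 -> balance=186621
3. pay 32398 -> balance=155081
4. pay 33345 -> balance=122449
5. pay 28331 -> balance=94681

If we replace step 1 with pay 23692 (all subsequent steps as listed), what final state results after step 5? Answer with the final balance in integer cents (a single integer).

101799

(re-executing from step 1 with the substitution; state before step 1: balance=245812)
1. pay 23692 -> balance=223250
2. pay 30633 -> balance=193643
3. pay 32398 -> balance=162135
4. pay 33345 -> balance=129535
5. pay 28331 -> balance=101799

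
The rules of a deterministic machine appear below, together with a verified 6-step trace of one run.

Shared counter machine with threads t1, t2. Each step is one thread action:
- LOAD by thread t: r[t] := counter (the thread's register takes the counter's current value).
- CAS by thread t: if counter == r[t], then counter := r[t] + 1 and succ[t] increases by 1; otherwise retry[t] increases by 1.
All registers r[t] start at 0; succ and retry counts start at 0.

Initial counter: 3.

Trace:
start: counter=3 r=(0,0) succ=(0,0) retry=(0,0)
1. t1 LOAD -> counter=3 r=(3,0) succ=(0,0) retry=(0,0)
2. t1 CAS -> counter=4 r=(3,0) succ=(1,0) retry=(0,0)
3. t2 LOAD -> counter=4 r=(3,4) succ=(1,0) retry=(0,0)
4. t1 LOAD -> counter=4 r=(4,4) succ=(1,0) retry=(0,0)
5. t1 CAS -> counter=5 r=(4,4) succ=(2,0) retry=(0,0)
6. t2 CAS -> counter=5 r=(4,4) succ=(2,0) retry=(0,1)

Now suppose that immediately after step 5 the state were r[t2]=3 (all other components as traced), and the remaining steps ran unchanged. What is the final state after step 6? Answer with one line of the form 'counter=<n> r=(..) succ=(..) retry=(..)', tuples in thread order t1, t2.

counter=5 r=(4,3) succ=(2,0) retry=(0,1)

state after step 5 := counter=5 r=(4,3) succ=(2,0) retry=(0,0)
6. t2 CAS -> counter=5 r=(4,3) succ=(2,0) retry=(0,1)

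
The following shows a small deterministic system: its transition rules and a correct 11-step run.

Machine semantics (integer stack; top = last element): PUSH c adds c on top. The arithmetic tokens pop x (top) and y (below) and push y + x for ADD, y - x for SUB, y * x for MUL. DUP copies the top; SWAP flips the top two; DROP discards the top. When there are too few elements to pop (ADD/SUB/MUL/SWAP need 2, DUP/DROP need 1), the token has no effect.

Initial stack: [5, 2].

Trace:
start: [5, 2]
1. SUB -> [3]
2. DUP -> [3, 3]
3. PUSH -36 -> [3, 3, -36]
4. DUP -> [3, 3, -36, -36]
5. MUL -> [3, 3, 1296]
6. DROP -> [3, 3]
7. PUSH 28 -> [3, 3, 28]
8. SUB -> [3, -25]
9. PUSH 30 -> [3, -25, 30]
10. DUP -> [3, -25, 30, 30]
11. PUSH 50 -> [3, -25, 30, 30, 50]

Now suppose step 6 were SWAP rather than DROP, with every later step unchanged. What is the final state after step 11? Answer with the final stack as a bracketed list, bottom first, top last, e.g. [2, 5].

[3, 1296, -25, 30, 30, 50]

(re-executing from step 6 with the substitution; state before step 6: [3, 3, 1296])
6. SWAP -> [3, 1296, 3]
7. PUSH 28 -> [3, 1296, 3, 28]
8. SUB -> [3, 1296, -25]
9. PUSH 30 -> [3, 1296, -25, 30]
10. DUP -> [3, 1296, -25, 30, 30]
11. PUSH 50 -> [3, 1296, -25, 30, 30, 50]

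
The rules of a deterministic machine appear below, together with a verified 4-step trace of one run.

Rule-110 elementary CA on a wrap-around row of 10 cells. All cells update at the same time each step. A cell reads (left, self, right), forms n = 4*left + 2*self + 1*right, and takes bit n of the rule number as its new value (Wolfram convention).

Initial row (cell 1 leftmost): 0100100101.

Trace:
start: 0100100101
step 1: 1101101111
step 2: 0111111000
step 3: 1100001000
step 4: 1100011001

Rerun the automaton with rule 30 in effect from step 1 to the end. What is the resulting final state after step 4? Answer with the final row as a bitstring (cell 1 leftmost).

(re-executing steps 1..4 under rule 30; state before step 1: 0100100101)
step 1: 0111111101
step 2: 0100000001
step 3: 0110000011
step 4: 0101000110

0101000110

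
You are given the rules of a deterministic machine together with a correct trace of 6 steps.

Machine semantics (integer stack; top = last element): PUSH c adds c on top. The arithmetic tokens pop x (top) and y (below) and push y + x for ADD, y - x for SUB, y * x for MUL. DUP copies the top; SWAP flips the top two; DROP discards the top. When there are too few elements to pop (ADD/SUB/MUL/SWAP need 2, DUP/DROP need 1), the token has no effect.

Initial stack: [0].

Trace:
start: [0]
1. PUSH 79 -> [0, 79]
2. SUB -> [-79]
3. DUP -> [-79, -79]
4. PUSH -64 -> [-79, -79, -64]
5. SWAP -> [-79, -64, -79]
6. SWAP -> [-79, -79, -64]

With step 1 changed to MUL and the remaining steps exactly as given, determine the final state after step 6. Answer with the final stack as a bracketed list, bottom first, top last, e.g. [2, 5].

[0, 0, -64]

(re-executing from step 1 with the substitution; state before step 1: [0])
1. MUL -> [0]
2. SUB -> [0]
3. DUP -> [0, 0]
4. PUSH -64 -> [0, 0, -64]
5. SWAP -> [0, -64, 0]
6. SWAP -> [0, 0, -64]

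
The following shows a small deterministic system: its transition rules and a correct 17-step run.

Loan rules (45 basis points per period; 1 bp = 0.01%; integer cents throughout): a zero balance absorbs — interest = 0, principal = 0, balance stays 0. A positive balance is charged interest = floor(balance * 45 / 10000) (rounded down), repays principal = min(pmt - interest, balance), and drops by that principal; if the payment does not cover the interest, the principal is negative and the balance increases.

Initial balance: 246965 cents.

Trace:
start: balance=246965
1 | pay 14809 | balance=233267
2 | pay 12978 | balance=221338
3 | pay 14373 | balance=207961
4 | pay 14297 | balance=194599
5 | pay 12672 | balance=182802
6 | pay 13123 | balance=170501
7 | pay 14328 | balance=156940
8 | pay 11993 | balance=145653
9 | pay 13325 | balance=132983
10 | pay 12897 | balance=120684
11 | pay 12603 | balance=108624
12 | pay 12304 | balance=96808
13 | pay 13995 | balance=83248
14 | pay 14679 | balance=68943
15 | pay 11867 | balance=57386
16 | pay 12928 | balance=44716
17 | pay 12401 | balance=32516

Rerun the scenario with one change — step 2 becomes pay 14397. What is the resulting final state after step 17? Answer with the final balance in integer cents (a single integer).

(re-executing from step 2 with the substitution; state before step 2: balance=233267)
2 | pay 14397 | balance=219919
3 | pay 14373 | balance=206535
4 | pay 14297 | balance=193167
5 | pay 12672 | balance=181364
6 | pay 13123 | balance=169057
7 | pay 14328 | balance=155489
8 | pay 11993 | balance=144195
9 | pay 13325 | balance=131518
10 | pay 12897 | balance=119212
11 | pay 12603 | balance=107145
12 | pay 12304 | balance=95323
13 | pay 13995 | balance=81756
14 | pay 14679 | balance=67444
15 | pay 11867 | balance=55880
16 | pay 12928 | balance=43203
17 | pay 12401 | balance=30996

30996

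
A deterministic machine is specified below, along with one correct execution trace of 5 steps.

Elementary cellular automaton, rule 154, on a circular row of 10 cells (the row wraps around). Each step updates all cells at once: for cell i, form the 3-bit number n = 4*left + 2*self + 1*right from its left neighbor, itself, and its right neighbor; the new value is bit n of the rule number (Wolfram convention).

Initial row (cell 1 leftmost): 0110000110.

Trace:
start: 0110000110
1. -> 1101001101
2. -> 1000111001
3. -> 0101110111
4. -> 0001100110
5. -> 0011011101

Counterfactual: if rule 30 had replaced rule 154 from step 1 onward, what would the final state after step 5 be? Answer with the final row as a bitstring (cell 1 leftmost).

(re-executing steps 1..5 under rule 30; state before step 1: 0110000110)
1. -> 1101001101
2. -> 0001111001
3. -> 1011000111
4. -> 0010101100
5. -> 0110101010

0110101010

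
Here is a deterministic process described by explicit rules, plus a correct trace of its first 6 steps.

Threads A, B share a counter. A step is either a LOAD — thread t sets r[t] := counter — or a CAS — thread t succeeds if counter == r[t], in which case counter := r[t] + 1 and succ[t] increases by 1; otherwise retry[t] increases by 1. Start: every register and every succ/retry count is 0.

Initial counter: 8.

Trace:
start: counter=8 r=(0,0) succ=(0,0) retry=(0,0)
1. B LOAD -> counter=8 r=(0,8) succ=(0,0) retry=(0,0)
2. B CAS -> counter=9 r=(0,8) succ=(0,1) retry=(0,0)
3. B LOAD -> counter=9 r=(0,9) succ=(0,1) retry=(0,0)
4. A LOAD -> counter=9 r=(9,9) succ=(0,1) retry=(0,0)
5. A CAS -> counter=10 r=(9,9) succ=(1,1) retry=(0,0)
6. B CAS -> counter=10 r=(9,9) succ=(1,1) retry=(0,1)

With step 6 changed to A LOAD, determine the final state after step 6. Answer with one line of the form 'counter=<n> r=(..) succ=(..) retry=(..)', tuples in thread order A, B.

counter=10 r=(10,9) succ=(1,1) retry=(0,0)

(re-executing from step 6 with the substitution; state before step 6: counter=10 r=(9,9) succ=(1,1) retry=(0,0))
6. A LOAD -> counter=10 r=(10,9) succ=(1,1) retry=(0,0)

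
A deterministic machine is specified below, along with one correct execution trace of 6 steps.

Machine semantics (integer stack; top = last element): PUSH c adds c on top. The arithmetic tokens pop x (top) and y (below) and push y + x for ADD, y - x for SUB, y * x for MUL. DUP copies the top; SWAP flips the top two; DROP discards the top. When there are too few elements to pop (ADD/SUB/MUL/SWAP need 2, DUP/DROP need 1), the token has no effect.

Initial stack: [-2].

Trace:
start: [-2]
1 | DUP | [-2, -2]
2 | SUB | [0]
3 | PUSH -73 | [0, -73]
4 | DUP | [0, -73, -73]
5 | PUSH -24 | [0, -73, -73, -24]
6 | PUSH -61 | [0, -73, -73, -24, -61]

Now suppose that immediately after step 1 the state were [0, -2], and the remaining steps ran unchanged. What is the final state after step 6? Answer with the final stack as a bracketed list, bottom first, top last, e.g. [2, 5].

state after step 1 := [0, -2]
2 | SUB | [2]
3 | PUSH -73 | [2, -73]
4 | DUP | [2, -73, -73]
5 | PUSH -24 | [2, -73, -73, -24]
6 | PUSH -61 | [2, -73, -73, -24, -61]

[2, -73, -73, -24, -61]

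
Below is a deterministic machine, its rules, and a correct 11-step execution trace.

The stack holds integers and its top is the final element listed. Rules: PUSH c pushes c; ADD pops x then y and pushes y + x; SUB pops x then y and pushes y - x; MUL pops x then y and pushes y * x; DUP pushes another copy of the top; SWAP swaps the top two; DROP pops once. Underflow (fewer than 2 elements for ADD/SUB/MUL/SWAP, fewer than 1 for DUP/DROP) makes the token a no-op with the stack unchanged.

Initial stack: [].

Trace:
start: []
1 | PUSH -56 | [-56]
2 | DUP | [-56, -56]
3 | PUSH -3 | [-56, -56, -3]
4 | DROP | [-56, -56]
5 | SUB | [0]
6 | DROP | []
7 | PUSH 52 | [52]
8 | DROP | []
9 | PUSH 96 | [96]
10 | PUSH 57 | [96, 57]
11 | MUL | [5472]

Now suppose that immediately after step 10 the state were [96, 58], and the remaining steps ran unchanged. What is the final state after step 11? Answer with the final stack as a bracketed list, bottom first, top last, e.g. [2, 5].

state after step 10 := [96, 58]
11 | MUL | [5568]

[5568]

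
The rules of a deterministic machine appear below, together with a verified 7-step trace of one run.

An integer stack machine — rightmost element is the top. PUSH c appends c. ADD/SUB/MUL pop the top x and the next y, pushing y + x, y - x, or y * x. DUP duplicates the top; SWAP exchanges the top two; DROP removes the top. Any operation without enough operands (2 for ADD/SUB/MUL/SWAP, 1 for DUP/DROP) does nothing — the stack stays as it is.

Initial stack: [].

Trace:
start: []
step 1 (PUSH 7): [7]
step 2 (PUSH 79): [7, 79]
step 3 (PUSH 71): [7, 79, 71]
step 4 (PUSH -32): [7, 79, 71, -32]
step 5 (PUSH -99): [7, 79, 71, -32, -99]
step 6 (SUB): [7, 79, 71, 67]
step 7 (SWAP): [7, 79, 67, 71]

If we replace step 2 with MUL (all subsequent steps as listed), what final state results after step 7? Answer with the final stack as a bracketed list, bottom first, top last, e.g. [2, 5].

[7, 67, 71]

(re-executing from step 2 with the substitution; state before step 2: [7])
step 2 (MUL): [7]
step 3 (PUSH 71): [7, 71]
step 4 (PUSH -32): [7, 71, -32]
step 5 (PUSH -99): [7, 71, -32, -99]
step 6 (SUB): [7, 71, 67]
step 7 (SWAP): [7, 67, 71]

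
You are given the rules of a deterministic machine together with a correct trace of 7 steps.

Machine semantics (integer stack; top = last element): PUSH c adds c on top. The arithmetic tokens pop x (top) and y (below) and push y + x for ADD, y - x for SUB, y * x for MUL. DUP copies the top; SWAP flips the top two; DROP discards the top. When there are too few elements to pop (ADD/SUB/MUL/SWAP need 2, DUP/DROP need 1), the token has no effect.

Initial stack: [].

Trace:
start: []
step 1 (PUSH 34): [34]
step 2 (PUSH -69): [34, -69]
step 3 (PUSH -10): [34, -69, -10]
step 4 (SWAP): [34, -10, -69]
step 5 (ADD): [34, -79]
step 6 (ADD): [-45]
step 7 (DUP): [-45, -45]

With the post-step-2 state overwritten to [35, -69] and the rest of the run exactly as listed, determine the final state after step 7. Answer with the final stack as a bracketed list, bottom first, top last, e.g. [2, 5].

state after step 2 := [35, -69]
step 3 (PUSH -10): [35, -69, -10]
step 4 (SWAP): [35, -10, -69]
step 5 (ADD): [35, -79]
step 6 (ADD): [-44]
step 7 (DUP): [-44, -44]

[-44, -44]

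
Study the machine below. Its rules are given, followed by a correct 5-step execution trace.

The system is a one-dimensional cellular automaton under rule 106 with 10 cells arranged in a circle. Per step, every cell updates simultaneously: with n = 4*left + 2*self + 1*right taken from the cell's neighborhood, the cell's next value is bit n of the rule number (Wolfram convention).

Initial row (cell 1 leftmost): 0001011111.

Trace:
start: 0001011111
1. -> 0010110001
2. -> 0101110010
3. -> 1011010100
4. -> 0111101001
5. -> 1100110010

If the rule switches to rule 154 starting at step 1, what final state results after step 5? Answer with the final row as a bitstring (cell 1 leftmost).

(re-executing steps 1..5 under rule 154; state before step 1: 0001011111)
1. -> 1010011110
2. -> 0001111100
3. -> 0011111010
4. -> 0111110001
5. -> 0111101010

0111101010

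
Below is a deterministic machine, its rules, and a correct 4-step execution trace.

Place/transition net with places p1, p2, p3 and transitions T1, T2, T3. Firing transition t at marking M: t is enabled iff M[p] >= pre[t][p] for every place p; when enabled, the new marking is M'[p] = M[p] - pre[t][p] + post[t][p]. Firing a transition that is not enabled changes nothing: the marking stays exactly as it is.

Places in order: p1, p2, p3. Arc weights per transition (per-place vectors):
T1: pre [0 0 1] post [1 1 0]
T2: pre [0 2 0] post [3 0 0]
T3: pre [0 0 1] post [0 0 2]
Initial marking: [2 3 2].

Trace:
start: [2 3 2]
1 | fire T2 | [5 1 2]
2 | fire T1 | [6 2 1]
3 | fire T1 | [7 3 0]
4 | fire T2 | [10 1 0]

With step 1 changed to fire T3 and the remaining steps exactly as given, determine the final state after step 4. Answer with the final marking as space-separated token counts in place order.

(re-executing from step 1 with the substitution; state before step 1: [2 3 2])
1 | fire T3 | [2 3 3]
2 | fire T1 | [3 4 2]
3 | fire T1 | [4 5 1]
4 | fire T2 | [7 3 1]

7 3 1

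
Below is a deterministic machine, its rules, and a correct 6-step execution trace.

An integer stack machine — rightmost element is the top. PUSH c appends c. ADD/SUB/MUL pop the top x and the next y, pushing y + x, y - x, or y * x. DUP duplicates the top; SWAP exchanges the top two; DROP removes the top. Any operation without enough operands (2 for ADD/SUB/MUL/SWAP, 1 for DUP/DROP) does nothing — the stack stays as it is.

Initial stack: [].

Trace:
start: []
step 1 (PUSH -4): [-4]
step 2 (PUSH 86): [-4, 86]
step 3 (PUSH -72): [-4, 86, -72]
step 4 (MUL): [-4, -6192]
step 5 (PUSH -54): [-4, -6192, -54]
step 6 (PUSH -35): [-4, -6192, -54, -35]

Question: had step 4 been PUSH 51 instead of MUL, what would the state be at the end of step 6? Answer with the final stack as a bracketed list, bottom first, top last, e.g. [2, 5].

(re-executing from step 4 with the substitution; state before step 4: [-4, 86, -72])
step 4 (PUSH 51): [-4, 86, -72, 51]
step 5 (PUSH -54): [-4, 86, -72, 51, -54]
step 6 (PUSH -35): [-4, 86, -72, 51, -54, -35]

[-4, 86, -72, 51, -54, -35]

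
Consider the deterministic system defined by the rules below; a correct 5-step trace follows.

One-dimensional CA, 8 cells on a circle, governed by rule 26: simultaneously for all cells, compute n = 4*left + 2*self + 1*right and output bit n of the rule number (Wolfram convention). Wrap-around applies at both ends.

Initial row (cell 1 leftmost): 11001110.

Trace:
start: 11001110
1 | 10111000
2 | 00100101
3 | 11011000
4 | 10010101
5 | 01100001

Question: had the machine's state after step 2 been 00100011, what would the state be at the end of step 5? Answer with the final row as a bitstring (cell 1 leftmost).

01001011

state after step 2 := 00100011
3 | 11010110
4 | 10000100
5 | 01001011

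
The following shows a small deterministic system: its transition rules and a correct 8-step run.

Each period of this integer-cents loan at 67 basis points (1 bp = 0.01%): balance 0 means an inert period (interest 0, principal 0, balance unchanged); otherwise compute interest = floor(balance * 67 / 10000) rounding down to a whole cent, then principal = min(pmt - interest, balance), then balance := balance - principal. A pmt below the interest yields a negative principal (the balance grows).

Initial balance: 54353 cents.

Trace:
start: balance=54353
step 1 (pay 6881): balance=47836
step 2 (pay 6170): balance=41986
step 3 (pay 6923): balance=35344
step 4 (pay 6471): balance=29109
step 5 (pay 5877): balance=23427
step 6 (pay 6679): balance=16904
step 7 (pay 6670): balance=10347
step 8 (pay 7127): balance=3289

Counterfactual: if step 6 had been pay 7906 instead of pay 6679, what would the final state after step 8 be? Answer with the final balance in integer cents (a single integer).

2046

(re-executing from step 6 with the substitution; state before step 6: balance=23427)
step 6 (pay 7906): balance=15677
step 7 (pay 6670): balance=9112
step 8 (pay 7127): balance=2046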